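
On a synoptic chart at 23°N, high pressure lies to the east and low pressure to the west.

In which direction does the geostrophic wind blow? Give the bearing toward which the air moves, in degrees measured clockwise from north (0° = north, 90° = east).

000°

The pressure-gradient force points toward the west (bearing 270°).
Geostrophic balance: in the Northern Hemisphere the Coriolis force deflects motion to the right, so the geostrophic wind blows 90° to the right of the pressure-gradient force (low pressure on the left).
Rotating 270° by 90° clockwise gives 000° — the wind blows toward the north.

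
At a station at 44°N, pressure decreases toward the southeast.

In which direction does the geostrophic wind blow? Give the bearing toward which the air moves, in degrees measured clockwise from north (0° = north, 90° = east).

225°

The pressure-gradient force points toward the southeast (bearing 135°).
Geostrophic balance: in the Northern Hemisphere the Coriolis force deflects motion to the right, so the geostrophic wind blows 90° to the right of the pressure-gradient force (low pressure on the left).
Rotating 135° by 90° clockwise gives 225° — the wind blows toward the southwest.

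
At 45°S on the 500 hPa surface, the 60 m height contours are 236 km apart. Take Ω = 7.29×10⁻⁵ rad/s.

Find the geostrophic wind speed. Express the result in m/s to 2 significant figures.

Coriolis parameter at 45°S:
f = 2Ω sin φ = 2 × 7.29×10⁻⁵ × sin 45° = 1.03×10⁻⁴ s⁻¹
Height gradient: |∂Z/∂n| = 60 m / 236000 m = 2.54×10⁻⁴
On a pressure surface, geostrophic balance gives V_g = (g/f)|∂Z/∂n|:
V_g = 9.81 × 2.54×10⁻⁴ / 1.03×10⁻⁴ = 24.2 m/s

24 m/s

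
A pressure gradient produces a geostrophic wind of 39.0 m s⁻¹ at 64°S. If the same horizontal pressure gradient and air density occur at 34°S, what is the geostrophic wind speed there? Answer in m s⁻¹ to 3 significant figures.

With the same pressure gradient and density, V_g ∝ 1/f ∝ 1/sin φ.
V₂ = V₁ · sin φ₁ / sin φ₂ = 39.0 × sin 64° / sin 34°
V₂ = 39.0 × 0.8988/0.5592 = 62.7 m s⁻¹

62.7 m s⁻¹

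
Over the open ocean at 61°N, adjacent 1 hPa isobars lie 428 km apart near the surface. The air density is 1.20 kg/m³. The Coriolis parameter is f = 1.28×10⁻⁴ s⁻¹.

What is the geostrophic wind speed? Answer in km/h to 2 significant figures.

5.5 km/h

Pressure gradient: |∂P/∂n| = 100 Pa / 428000 m = 2.34×10⁻⁴ Pa/m
Geostrophic balance (pressure-gradient force = Coriolis force):
V_g = (1/(fρ)) |∂P/∂n| = 2.34×10⁻⁴ / (1.28×10⁻⁴ × 1.20) = 1.52 m/s
Converting: 1.52 m/s × 3.6 = 5.5 km/h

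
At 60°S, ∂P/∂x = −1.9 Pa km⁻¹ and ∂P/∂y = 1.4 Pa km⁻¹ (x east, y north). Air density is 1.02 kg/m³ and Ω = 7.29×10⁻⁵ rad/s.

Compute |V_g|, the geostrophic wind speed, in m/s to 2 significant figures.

18 m/s

Coriolis parameter at 60°S:
f = 2Ω sin φ = 2 × 7.29×10⁻⁵ × sin 60° = 1.26×10⁻⁴ s⁻¹
In the Southern Hemisphere f is negative: f = −1.26×10⁻⁴ s⁻¹.
Component geostrophic relations (x east, y north):
u_g = −(1/(fρ)) ∂P/∂y,  v_g = (1/(fρ)) ∂P/∂x
u_g = −(1.4×10⁻³)/(−1.26×10⁻⁴ × 1.02) = 10.9 m/s;  v_g = (−1.9×10⁻³)/(−1.26×10⁻⁴ × 1.02) = 14.8 m/s
|V_g| = √(u_g² + v_g²) = 18.3 m/s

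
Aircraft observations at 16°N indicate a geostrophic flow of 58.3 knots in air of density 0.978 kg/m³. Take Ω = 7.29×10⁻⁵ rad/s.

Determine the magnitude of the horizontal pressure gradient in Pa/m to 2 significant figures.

1.2×10⁻³ Pa/m

Coriolis parameter at 16°N:
f = 2Ω sin φ = 2 × 7.29×10⁻⁵ × sin 16° = 4.02×10⁻⁵ s⁻¹
Wind speed in SI: 58.3 knots = 30.0 m/s
Geostrophic balance rearranged: |∂P/∂n| = f ρ V_g
|∂P/∂n| = 4.02×10⁻⁵ × 0.978 × 30.0 = 1.18×10⁻³ Pa/m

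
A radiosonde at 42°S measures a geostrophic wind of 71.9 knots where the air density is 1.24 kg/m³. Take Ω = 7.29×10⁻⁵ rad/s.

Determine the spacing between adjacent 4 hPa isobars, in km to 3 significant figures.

89.4 km

Coriolis parameter at 42°S:
f = 2Ω sin φ = 2 × 7.29×10⁻⁵ × sin 42° = 9.76×10⁻⁵ s⁻¹
Wind speed in SI: 71.9 knots = 37.0 m/s
Geostrophic balance rearranged: |∂P/∂n| = f ρ V_g
|∂P/∂n| = 9.76×10⁻⁵ × 1.24 × 37.0 = 4.47×10⁻³ Pa/m
Isobar spacing: Δn = ΔP/|∂P/∂n| = 400 Pa / 4.47×10⁻³ Pa/m = 89393 m ≈ 89.4 km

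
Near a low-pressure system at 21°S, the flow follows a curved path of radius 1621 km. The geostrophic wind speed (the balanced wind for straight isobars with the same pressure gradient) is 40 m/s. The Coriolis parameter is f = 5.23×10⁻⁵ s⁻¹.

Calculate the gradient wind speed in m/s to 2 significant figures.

Around a low, centrifugal force acts outward with Coriolis, so pressure-gradient force balances both:
(1/ρ)|∂P/∂n| = fV + V²/R  →  V² + fR·V − fR·V_g = 0
With fR = 5.23×10⁻⁵ × 1621×10³ m = 84.8 m/s:
V = [−fR + √((fR)² + 4 fR V_g)]/2 = [−84.8 + √(84.8² + 4×84.8×40)]/2 = 29.6 m/s
Subgeostrophic (V < V_g = 40 m/s), as expected around a low.

30 m/s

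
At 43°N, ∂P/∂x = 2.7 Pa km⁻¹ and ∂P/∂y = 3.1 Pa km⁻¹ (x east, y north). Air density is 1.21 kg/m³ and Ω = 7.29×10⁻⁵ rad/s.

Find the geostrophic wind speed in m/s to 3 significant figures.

34.2 m/s

Coriolis parameter at 43°N:
f = 2Ω sin φ = 2 × 7.29×10⁻⁵ × sin 43° = 9.94×10⁻⁵ s⁻¹
Component geostrophic relations (x east, y north):
u_g = −(1/(fρ)) ∂P/∂y,  v_g = (1/(fρ)) ∂P/∂x
u_g = −(3.1×10⁻³)/(9.94×10⁻⁵ × 1.21) = −25.8 m/s;  v_g = (2.7×10⁻³)/(9.94×10⁻⁵ × 1.21) = 22.4 m/s
|V_g| = √(u_g² + v_g²) = 34.2 m/s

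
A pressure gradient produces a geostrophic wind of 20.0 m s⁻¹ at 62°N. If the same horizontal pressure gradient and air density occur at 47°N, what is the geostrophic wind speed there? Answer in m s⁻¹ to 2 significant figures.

With the same pressure gradient and density, V_g ∝ 1/f ∝ 1/sin φ.
V₂ = V₁ · sin φ₁ / sin φ₂ = 20.0 × sin 62° / sin 47°
V₂ = 20.0 × 0.8829/0.7314 = 24 m s⁻¹

24 m s⁻¹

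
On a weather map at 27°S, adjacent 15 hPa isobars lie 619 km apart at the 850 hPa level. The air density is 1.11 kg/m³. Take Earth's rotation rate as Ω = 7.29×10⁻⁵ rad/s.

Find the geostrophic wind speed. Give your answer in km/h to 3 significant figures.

Coriolis parameter at 27°S:
f = 2Ω sin φ = 2 × 7.29×10⁻⁵ × sin 27° = 6.62×10⁻⁵ s⁻¹
Pressure gradient: |∂P/∂n| = 1500 Pa / 619000 m = 2.42×10⁻³ Pa/m
Geostrophic balance (pressure-gradient force = Coriolis force):
V_g = (1/(fρ)) |∂P/∂n| = 2.42×10⁻³ / (6.62×10⁻⁵ × 1.11) = 33.0 m/s
Converting: 33.0 m/s × 3.6 = 119 km/h

119 km/h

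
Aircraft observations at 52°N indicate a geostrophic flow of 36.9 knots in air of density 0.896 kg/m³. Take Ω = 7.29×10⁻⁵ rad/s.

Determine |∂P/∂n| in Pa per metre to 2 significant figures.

Coriolis parameter at 52°N:
f = 2Ω sin φ = 2 × 7.29×10⁻⁵ × sin 52° = 1.15×10⁻⁴ s⁻¹
Wind speed in SI: 36.9 knots = 19.0 m/s
Geostrophic balance rearranged: |∂P/∂n| = f ρ V_g
|∂P/∂n| = 1.15×10⁻⁴ × 0.896 × 19.0 = 1.95×10⁻³ Pa/m

2.0×10⁻³ Pa/m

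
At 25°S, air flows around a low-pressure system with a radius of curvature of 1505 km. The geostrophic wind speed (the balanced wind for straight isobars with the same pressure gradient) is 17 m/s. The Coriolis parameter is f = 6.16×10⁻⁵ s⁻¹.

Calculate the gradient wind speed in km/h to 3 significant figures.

Around a low, centrifugal force acts outward with Coriolis, so pressure-gradient force balances both:
(1/ρ)|∂P/∂n| = fV + V²/R  →  V² + fR·V − fR·V_g = 0
With fR = 6.16×10⁻⁵ × 1505×10³ m = 92.7 m/s:
V = [−fR + √((fR)² + 4 fR V_g)]/2 = [−92.7 + √(92.7² + 4×92.7×17)]/2 = 14.7 m/s
Subgeostrophic (V < V_g = 17 m/s), as expected around a low.
Converting: 14.7 m/s × 3.6 = 52.8 km/h

52.8 km/h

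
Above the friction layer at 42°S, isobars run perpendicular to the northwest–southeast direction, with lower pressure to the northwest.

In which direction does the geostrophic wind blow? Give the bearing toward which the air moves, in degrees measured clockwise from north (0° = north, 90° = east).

The pressure-gradient force points toward the northwest (bearing 315°).
Geostrophic balance: in the Southern Hemisphere the Coriolis force deflects motion to the left, so the geostrophic wind blows 90° to the left of the pressure-gradient force (low pressure on the right).
Rotating 315° by 90° counterclockwise gives 225° — the wind blows toward the southwest.

225°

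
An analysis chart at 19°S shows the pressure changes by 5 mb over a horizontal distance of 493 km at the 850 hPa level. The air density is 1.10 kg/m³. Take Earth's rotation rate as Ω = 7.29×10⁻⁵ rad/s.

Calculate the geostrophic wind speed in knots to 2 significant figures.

38 knots

Coriolis parameter at 19°S:
f = 2Ω sin φ = 2 × 7.29×10⁻⁵ × sin 19° = 4.75×10⁻⁵ s⁻¹
Pressure gradient: |∂P/∂n| = 500 Pa / 493000 m = 1.01×10⁻³ Pa/m
Geostrophic balance (pressure-gradient force = Coriolis force):
V_g = (1/(fρ)) |∂P/∂n| = 1.01×10⁻³ / (4.75×10⁻⁵ × 1.10) = 19.4 m/s
Converting: 19.4 m/s × 1.944 = 38 knots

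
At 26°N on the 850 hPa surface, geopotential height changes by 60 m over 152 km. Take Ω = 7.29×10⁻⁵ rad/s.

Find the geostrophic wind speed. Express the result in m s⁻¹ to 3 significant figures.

Coriolis parameter at 26°N:
f = 2Ω sin φ = 2 × 7.29×10⁻⁵ × sin 26° = 6.39×10⁻⁵ s⁻¹
Height gradient: |∂Z/∂n| = 60 m / 152000 m = 3.95×10⁻⁴
On a pressure surface, geostrophic balance gives V_g = (g/f)|∂Z/∂n|:
V_g = 9.81 × 3.95×10⁻⁴ / 6.39×10⁻⁵ = 60.6 m/s

60.6 m s⁻¹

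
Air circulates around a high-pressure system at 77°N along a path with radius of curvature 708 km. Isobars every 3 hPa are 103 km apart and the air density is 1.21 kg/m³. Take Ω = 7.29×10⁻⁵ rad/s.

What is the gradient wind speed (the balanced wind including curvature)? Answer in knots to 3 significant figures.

Coriolis parameter at 77°N:
f = 2Ω sin φ = 2 × 7.29×10⁻⁵ × sin 77° = 1.42×10⁻⁴ s⁻¹
Pressure gradient: |∂P/∂n| = 300 Pa / 103000 m = 2.91×10⁻³ Pa/m
Geostrophic speed: V_g = |∂P/∂n|/(fρ) = 2.91×10⁻³/(1.42×10⁻⁴ × 1.21) = 16.9 m/s
Around a high, pressure-gradient force acts outward with centrifugal, so Coriolis balances both:
fV = (1/ρ)|∂P/∂n| + V²/R  →  V² − fR·V + fR·V_g = 0
With fR = 1.42×10⁻⁴ × 708×10³ m = 101 m/s:
V = [fR − √((fR)² − 4 fR V_g)]/2 = [101 − √(101² − 4×101×16.9)]/2 = 21.6 m/s
Supergeostrophic (V > V_g = 16.9 m/s), as expected around a high.
Converting: 21.6 m/s × 1.944 = 41.9 knots

41.9 knots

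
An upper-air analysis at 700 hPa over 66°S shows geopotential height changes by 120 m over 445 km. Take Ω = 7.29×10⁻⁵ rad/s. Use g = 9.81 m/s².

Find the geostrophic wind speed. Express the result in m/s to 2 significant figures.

20 m/s

Coriolis parameter at 66°S:
f = 2Ω sin φ = 2 × 7.29×10⁻⁵ × sin 66° = 1.33×10⁻⁴ s⁻¹
Height gradient: |∂Z/∂n| = 120 m / 445000 m = 2.70×10⁻⁴
On a pressure surface, geostrophic balance gives V_g = (g/f)|∂Z/∂n|:
V_g = 9.81 × 2.70×10⁻⁴ / 1.33×10⁻⁴ = 19.9 m/s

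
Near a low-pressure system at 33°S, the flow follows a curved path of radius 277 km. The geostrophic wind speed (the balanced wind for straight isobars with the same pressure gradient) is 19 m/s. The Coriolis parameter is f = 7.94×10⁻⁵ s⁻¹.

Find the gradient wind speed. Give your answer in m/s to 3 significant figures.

Around a low, centrifugal force acts outward with Coriolis, so pressure-gradient force balances both:
(1/ρ)|∂P/∂n| = fV + V²/R  →  V² + fR·V − fR·V_g = 0
With fR = 7.94×10⁻⁵ × 277×10³ m = 22.0 m/s:
V = [−fR + √((fR)² + 4 fR V_g)]/2 = [−22.0 + √(22.0² + 4×22.0×19)]/2 = 12.2 m/s
Subgeostrophic (V < V_g = 19 m/s), as expected around a low.

12.2 m/s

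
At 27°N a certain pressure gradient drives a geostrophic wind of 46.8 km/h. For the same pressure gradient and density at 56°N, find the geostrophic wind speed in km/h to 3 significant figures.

With the same pressure gradient and density, V_g ∝ 1/f ∝ 1/sin φ.
V₂ = V₁ · sin φ₁ / sin φ₂ = 46.8 × sin 27° / sin 56°
V₂ = 46.8 × 0.4540/0.8290 = 25.6 km/h

25.6 km/h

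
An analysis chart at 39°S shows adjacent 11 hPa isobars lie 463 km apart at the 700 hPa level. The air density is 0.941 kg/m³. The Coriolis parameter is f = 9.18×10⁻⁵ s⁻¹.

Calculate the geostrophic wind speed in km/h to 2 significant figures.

Pressure gradient: |∂P/∂n| = 1100 Pa / 463000 m = 2.38×10⁻³ Pa/m
Geostrophic balance (pressure-gradient force = Coriolis force):
V_g = (1/(fρ)) |∂P/∂n| = 2.38×10⁻³ / (9.18×10⁻⁵ × 0.941) = 27.5 m/s
Converting: 27.5 m/s × 3.6 = 99 km/h

99 km/h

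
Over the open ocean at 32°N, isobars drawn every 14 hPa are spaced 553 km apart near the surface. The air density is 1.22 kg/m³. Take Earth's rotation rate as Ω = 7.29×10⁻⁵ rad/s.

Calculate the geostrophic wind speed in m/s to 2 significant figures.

27 m/s

Coriolis parameter at 32°N:
f = 2Ω sin φ = 2 × 7.29×10⁻⁵ × sin 32° = 7.73×10⁻⁵ s⁻¹
Pressure gradient: |∂P/∂n| = 1400 Pa / 553000 m = 2.53×10⁻³ Pa/m
Geostrophic balance (pressure-gradient force = Coriolis force):
V_g = (1/(fρ)) |∂P/∂n| = 2.53×10⁻³ / (7.73×10⁻⁵ × 1.22) = 26.9 m/s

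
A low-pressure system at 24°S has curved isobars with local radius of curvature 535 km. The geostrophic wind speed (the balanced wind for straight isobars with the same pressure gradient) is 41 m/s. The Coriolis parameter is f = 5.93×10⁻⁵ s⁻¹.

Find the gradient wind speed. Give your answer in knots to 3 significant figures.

Around a low, centrifugal force acts outward with Coriolis, so pressure-gradient force balances both:
(1/ρ)|∂P/∂n| = fV + V²/R  →  V² + fR·V − fR·V_g = 0
With fR = 5.93×10⁻⁵ × 535×10³ m = 31.7 m/s:
V = [−fR + √((fR)² + 4 fR V_g)]/2 = [−31.7 + √(31.7² + 4×31.7×41)]/2 = 23.5 m/s
Subgeostrophic (V < V_g = 41 m/s), as expected around a low.
Converting: 23.5 m/s × 1.944 = 45.8 knots

45.8 knots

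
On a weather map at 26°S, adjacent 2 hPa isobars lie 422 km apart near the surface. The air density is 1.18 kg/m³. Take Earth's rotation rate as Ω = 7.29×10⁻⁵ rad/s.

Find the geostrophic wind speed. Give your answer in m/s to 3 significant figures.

Coriolis parameter at 26°S:
f = 2Ω sin φ = 2 × 7.29×10⁻⁵ × sin 26° = 6.39×10⁻⁵ s⁻¹
Pressure gradient: |∂P/∂n| = 200 Pa / 422000 m = 4.74×10⁻⁴ Pa/m
Geostrophic balance (pressure-gradient force = Coriolis force):
V_g = (1/(fρ)) |∂P/∂n| = 4.74×10⁻⁴ / (6.39×10⁻⁵ × 1.18) = 6.28 m/s

6.28 m/s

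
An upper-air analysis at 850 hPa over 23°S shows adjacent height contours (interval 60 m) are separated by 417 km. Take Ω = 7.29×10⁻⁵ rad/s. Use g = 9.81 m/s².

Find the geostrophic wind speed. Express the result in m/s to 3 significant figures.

24.8 m/s

Coriolis parameter at 23°S:
f = 2Ω sin φ = 2 × 7.29×10⁻⁵ × sin 23° = 5.70×10⁻⁵ s⁻¹
Height gradient: |∂Z/∂n| = 60 m / 417000 m = 1.44×10⁻⁴
On a pressure surface, geostrophic balance gives V_g = (g/f)|∂Z/∂n|:
V_g = 9.81 × 1.44×10⁻⁴ / 5.70×10⁻⁵ = 24.8 m/s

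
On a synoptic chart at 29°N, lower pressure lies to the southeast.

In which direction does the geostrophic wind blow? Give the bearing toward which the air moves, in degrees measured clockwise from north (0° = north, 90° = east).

225°

The pressure-gradient force points toward the southeast (bearing 135°).
Geostrophic balance: in the Northern Hemisphere the Coriolis force deflects motion to the right, so the geostrophic wind blows 90° to the right of the pressure-gradient force (low pressure on the left).
Rotating 135° by 90° clockwise gives 225° — the wind blows toward the southwest.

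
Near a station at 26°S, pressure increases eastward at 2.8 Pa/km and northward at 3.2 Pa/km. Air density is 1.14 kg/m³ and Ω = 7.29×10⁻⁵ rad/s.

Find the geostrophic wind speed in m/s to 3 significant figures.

Coriolis parameter at 26°S:
f = 2Ω sin φ = 2 × 7.29×10⁻⁵ × sin 26° = 6.39×10⁻⁵ s⁻¹
In the Southern Hemisphere f is negative: f = −6.39×10⁻⁵ s⁻¹.
Component geostrophic relations (x east, y north):
u_g = −(1/(fρ)) ∂P/∂y,  v_g = (1/(fρ)) ∂P/∂x
u_g = −(3.2×10⁻³)/(−6.39×10⁻⁵ × 1.14) = 43.9 m/s;  v_g = (2.8×10⁻³)/(−6.39×10⁻⁵ × 1.14) = −38.4 m/s
|V_g| = √(u_g² + v_g²) = 58.4 m/s

58.4 m/s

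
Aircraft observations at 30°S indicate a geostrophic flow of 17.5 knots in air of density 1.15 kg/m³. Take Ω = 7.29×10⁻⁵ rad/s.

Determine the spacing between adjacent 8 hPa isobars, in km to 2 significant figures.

Coriolis parameter at 30°S:
f = 2Ω sin φ = 2 × 7.29×10⁻⁵ × sin 30° = 7.29×10⁻⁵ s⁻¹
Wind speed in SI: 17.5 knots = 9.00 m/s
Geostrophic balance rearranged: |∂P/∂n| = f ρ V_g
|∂P/∂n| = 7.29×10⁻⁵ × 1.15 × 9.00 = 7.55×10⁻⁴ Pa/m
Isobar spacing: Δn = ΔP/|∂P/∂n| = 800 Pa / 7.55×10⁻⁴ Pa/m = 1059958 m ≈ 1100 km

1100 km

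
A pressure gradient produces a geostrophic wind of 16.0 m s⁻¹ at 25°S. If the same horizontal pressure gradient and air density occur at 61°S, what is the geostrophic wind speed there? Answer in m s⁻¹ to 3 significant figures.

With the same pressure gradient and density, V_g ∝ 1/f ∝ 1/sin φ.
V₂ = V₁ · sin φ₁ / sin φ₂ = 16.0 × sin 25° / sin 61°
V₂ = 16.0 × 0.4226/0.8746 = 7.73 m s⁻¹

7.73 m s⁻¹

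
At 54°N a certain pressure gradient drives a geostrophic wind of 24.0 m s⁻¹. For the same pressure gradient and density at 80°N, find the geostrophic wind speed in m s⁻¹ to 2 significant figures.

20 m s⁻¹

With the same pressure gradient and density, V_g ∝ 1/f ∝ 1/sin φ.
V₂ = V₁ · sin φ₁ / sin φ₂ = 24.0 × sin 54° / sin 80°
V₂ = 24.0 × 0.8090/0.9848 = 20 m s⁻¹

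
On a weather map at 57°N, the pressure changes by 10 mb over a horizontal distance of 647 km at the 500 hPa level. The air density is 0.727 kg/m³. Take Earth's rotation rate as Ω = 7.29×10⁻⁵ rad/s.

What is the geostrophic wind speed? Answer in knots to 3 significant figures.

33.8 knots

Coriolis parameter at 57°N:
f = 2Ω sin φ = 2 × 7.29×10⁻⁵ × sin 57° = 1.22×10⁻⁴ s⁻¹
Pressure gradient: |∂P/∂n| = 1000 Pa / 647000 m = 1.55×10⁻³ Pa/m
Geostrophic balance (pressure-gradient force = Coriolis force):
V_g = (1/(fρ)) |∂P/∂n| = 1.55×10⁻³ / (1.22×10⁻⁴ × 0.727) = 17.4 m/s
Converting: 17.4 m/s × 1.944 = 33.8 knots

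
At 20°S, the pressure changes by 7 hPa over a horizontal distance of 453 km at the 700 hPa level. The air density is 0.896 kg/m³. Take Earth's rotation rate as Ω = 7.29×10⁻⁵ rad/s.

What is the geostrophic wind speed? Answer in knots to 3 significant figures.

Coriolis parameter at 20°S:
f = 2Ω sin φ = 2 × 7.29×10⁻⁵ × sin 20° = 4.99×10⁻⁵ s⁻¹
Pressure gradient: |∂P/∂n| = 700 Pa / 453000 m = 1.55×10⁻³ Pa/m
Geostrophic balance (pressure-gradient force = Coriolis force):
V_g = (1/(fρ)) |∂P/∂n| = 1.55×10⁻³ / (4.99×10⁻⁵ × 0.896) = 34.6 m/s
Converting: 34.6 m/s × 1.944 = 67.2 knots

67.2 knots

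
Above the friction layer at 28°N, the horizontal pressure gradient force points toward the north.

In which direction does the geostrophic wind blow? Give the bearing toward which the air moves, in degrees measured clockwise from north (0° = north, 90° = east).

The pressure-gradient force points toward the north (bearing 000°).
Geostrophic balance: in the Northern Hemisphere the Coriolis force deflects motion to the right, so the geostrophic wind blows 90° to the right of the pressure-gradient force (low pressure on the left).
Rotating 000° by 90° clockwise gives 090° — the wind blows toward the east.

090°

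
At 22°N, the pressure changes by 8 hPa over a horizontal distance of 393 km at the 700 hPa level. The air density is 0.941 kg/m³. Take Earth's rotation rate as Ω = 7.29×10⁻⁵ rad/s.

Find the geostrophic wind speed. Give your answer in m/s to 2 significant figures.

40 m/s

Coriolis parameter at 22°N:
f = 2Ω sin φ = 2 × 7.29×10⁻⁵ × sin 22° = 5.46×10⁻⁵ s⁻¹
Pressure gradient: |∂P/∂n| = 800 Pa / 393000 m = 2.04×10⁻³ Pa/m
Geostrophic balance (pressure-gradient force = Coriolis force):
V_g = (1/(fρ)) |∂P/∂n| = 2.04×10⁻³ / (5.46×10⁻⁵ × 0.941) = 39.6 m/s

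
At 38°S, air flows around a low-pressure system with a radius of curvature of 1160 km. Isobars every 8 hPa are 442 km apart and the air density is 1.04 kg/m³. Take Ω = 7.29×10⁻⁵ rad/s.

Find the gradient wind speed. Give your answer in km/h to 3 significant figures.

60.1 km/h

Coriolis parameter at 38°S:
f = 2Ω sin φ = 2 × 7.29×10⁻⁵ × sin 38° = 8.98×10⁻⁵ s⁻¹
Pressure gradient: |∂P/∂n| = 800 Pa / 442000 m = 1.81×10⁻³ Pa/m
Geostrophic speed: V_g = |∂P/∂n|/(fρ) = 1.81×10⁻³/(8.98×10⁻⁵ × 1.04) = 19.4 m/s
Around a low, centrifugal force acts outward with Coriolis, so pressure-gradient force balances both:
(1/ρ)|∂P/∂n| = fV + V²/R  →  V² + fR·V − fR·V_g = 0
With fR = 8.98×10⁻⁵ × 1160×10³ m = 104 m/s:
V = [−fR + √((fR)² + 4 fR V_g)]/2 = [−104 + √(104² + 4×104×19.4)]/2 = 16.7 m/s
Subgeostrophic (V < V_g = 19.4 m/s), as expected around a low.
Converting: 16.7 m/s × 3.6 = 60.1 km/h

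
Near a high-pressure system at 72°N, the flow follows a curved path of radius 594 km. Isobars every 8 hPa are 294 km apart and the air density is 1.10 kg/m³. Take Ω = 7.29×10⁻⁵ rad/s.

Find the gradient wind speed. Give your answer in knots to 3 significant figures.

Coriolis parameter at 72°N:
f = 2Ω sin φ = 2 × 7.29×10⁻⁵ × sin 72° = 1.39×10⁻⁴ s⁻¹
Pressure gradient: |∂P/∂n| = 800 Pa / 294000 m = 2.72×10⁻³ Pa/m
Geostrophic speed: V_g = |∂P/∂n|/(fρ) = 2.72×10⁻³/(1.39×10⁻⁴ × 1.10) = 17.8 m/s
Around a high, pressure-gradient force acts outward with centrifugal, so Coriolis balances both:
fV = (1/ρ)|∂P/∂n| + V²/R  →  V² − fR·V + fR·V_g = 0
With fR = 1.39×10⁻⁴ × 594×10³ m = 82.4 m/s:
V = [fR − √((fR)² − 4 fR V_g)]/2 = [82.4 − √(82.4² − 4×82.4×17.8)]/2 = 26.1 m/s
Supergeostrophic (V > V_g = 17.8 m/s), as expected around a high.
Converting: 26.1 m/s × 1.944 = 50.8 knots

50.8 knots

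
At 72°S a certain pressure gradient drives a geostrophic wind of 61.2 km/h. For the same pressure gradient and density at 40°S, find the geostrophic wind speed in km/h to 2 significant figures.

91 km/h

With the same pressure gradient and density, V_g ∝ 1/f ∝ 1/sin φ.
V₂ = V₁ · sin φ₁ / sin φ₂ = 61.2 × sin 72° / sin 40°
V₂ = 61.2 × 0.9511/0.6428 = 91 km/h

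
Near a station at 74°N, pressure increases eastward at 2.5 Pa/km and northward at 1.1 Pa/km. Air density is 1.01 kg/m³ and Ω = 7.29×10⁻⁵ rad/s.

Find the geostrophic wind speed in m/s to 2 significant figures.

19 m/s

Coriolis parameter at 74°N:
f = 2Ω sin φ = 2 × 7.29×10⁻⁵ × sin 74° = 1.40×10⁻⁴ s⁻¹
Component geostrophic relations (x east, y north):
u_g = −(1/(fρ)) ∂P/∂y,  v_g = (1/(fρ)) ∂P/∂x
u_g = −(1.1×10⁻³)/(1.40×10⁻⁴ × 1.01) = −7.77 m/s;  v_g = (2.5×10⁻³)/(1.40×10⁻⁴ × 1.01) = 17.7 m/s
|V_g| = √(u_g² + v_g²) = 19.3 m/s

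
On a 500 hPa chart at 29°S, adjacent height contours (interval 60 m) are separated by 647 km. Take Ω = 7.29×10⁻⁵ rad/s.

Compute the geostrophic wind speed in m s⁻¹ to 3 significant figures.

Coriolis parameter at 29°S:
f = 2Ω sin φ = 2 × 7.29×10⁻⁵ × sin 29° = 7.07×10⁻⁵ s⁻¹
Height gradient: |∂Z/∂n| = 60 m / 647000 m = 9.27×10⁻⁵
On a pressure surface, geostrophic balance gives V_g = (g/f)|∂Z/∂n|:
V_g = 9.81 × 9.27×10⁻⁵ / 7.07×10⁻⁵ = 12.9 m/s

12.9 m s⁻¹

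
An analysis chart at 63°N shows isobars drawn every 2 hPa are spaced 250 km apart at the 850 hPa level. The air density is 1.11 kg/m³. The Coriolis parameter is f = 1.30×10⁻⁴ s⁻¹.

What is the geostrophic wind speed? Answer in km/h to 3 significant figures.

Pressure gradient: |∂P/∂n| = 200 Pa / 250000 m = 8.00×10⁻⁴ Pa/m
Geostrophic balance (pressure-gradient force = Coriolis force):
V_g = (1/(fρ)) |∂P/∂n| = 8.00×10⁻⁴ / (1.30×10⁻⁴ × 1.11) = 5.54 m/s
Converting: 5.54 m/s × 3.6 = 20.0 km/h

20.0 km/h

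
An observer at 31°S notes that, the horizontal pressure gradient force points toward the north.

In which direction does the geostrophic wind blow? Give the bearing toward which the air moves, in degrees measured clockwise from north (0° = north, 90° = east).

The pressure-gradient force points toward the north (bearing 000°).
Geostrophic balance: in the Southern Hemisphere the Coriolis force deflects motion to the left, so the geostrophic wind blows 90° to the left of the pressure-gradient force (low pressure on the right).
Rotating 000° by 90° counterclockwise gives 270° — the wind blows toward the west.

270°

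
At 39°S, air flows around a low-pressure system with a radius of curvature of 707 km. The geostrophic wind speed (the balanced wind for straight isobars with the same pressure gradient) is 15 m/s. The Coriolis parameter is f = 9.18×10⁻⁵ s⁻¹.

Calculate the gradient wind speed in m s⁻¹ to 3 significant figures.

Around a low, centrifugal force acts outward with Coriolis, so pressure-gradient force balances both:
(1/ρ)|∂P/∂n| = fV + V²/R  →  V² + fR·V − fR·V_g = 0
With fR = 9.18×10⁻⁵ × 707×10³ m = 64.9 m/s:
V = [−fR + √((fR)² + 4 fR V_g)]/2 = [−64.9 + √(64.9² + 4×64.9×15)]/2 = 12.6 m/s
Subgeostrophic (V < V_g = 15 m/s), as expected around a low.

12.6 m s⁻¹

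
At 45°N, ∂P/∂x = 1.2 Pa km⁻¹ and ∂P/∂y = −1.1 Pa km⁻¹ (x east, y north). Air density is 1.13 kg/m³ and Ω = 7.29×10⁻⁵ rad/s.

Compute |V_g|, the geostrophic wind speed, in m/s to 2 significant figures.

14 m/s

Coriolis parameter at 45°N:
f = 2Ω sin φ = 2 × 7.29×10⁻⁵ × sin 45° = 1.03×10⁻⁴ s⁻¹
Component geostrophic relations (x east, y north):
u_g = −(1/(fρ)) ∂P/∂y,  v_g = (1/(fρ)) ∂P/∂x
u_g = −(−1.1×10⁻³)/(1.03×10⁻⁴ × 1.13) = 9.44 m/s;  v_g = (1.2×10⁻³)/(1.03×10⁻⁴ × 1.13) = 10.3 m/s
|V_g| = √(u_g² + v_g²) = 14.0 m/s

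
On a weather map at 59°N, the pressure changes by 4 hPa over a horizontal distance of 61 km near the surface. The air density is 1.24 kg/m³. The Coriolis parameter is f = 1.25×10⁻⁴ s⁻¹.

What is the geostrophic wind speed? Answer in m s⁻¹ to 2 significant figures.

Pressure gradient: |∂P/∂n| = 400 Pa / 61000 m = 6.56×10⁻³ Pa/m
Geostrophic balance (pressure-gradient force = Coriolis force):
V_g = (1/(fρ)) |∂P/∂n| = 6.56×10⁻³ / (1.25×10⁻⁴ × 1.24) = 42.3 m/s

42 m s⁻¹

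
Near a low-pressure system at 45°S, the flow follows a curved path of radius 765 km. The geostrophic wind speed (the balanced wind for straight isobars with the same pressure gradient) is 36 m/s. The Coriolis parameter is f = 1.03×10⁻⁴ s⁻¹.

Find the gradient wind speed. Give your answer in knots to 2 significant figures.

Around a low, centrifugal force acts outward with Coriolis, so pressure-gradient force balances both:
(1/ρ)|∂P/∂n| = fV + V²/R  →  V² + fR·V − fR·V_g = 0
With fR = 1.03×10⁻⁴ × 765×10³ m = 78.8 m/s:
V = [−fR + √((fR)² + 4 fR V_g)]/2 = [−78.8 + √(78.8² + 4×78.8×36)]/2 = 26.9 m/s
Subgeostrophic (V < V_g = 36 m/s), as expected around a low.
Converting: 26.9 m/s × 1.944 = 52 knots

52 knots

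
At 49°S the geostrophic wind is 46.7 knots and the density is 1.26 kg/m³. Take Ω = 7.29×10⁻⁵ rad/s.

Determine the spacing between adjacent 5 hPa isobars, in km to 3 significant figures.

Coriolis parameter at 49°S:
f = 2Ω sin φ = 2 × 7.29×10⁻⁵ × sin 49° = 1.10×10⁻⁴ s⁻¹
Wind speed in SI: 46.7 knots = 24.0 m/s
Geostrophic balance rearranged: |∂P/∂n| = f ρ V_g
|∂P/∂n| = 1.10×10⁻⁴ × 1.26 × 24.0 = 3.33×10⁻³ Pa/m
Isobar spacing: Δn = ΔP/|∂P/∂n| = 500 Pa / 3.33×10⁻³ Pa/m = 150109 m ≈ 150 km

150 km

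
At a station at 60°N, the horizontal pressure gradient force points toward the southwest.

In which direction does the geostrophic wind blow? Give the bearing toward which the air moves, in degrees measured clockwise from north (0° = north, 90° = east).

The pressure-gradient force points toward the southwest (bearing 225°).
Geostrophic balance: in the Northern Hemisphere the Coriolis force deflects motion to the right, so the geostrophic wind blows 90° to the right of the pressure-gradient force (low pressure on the left).
Rotating 225° by 90° clockwise gives 315° — the wind blows toward the northwest.

315°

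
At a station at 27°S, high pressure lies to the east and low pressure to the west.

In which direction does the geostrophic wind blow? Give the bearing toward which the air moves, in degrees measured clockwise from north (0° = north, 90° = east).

180°

The pressure-gradient force points toward the west (bearing 270°).
Geostrophic balance: in the Southern Hemisphere the Coriolis force deflects motion to the left, so the geostrophic wind blows 90° to the left of the pressure-gradient force (low pressure on the right).
Rotating 270° by 90° counterclockwise gives 180° — the wind blows toward the south.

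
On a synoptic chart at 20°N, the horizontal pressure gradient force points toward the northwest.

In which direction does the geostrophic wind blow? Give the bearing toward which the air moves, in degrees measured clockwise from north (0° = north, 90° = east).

The pressure-gradient force points toward the northwest (bearing 315°).
Geostrophic balance: in the Northern Hemisphere the Coriolis force deflects motion to the right, so the geostrophic wind blows 90° to the right of the pressure-gradient force (low pressure on the left).
Rotating 315° by 90° clockwise gives 045° — the wind blows toward the northeast.

045°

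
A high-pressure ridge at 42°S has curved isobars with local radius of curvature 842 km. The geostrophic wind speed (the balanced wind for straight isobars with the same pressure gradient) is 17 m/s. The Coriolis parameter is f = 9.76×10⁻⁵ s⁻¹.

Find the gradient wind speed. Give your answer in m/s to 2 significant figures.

Around a high, pressure-gradient force acts outward with centrifugal, so Coriolis balances both:
fV = (1/ρ)|∂P/∂n| + V²/R  →  V² − fR·V + fR·V_g = 0
With fR = 9.76×10⁻⁵ × 842×10³ m = 82.2 m/s:
V = [fR − √((fR)² − 4 fR V_g)]/2 = [82.2 − √(82.2² − 4×82.2×17)]/2 = 24 m/s
Supergeostrophic (V > V_g = 17 m/s), as expected around a high.

24 m/s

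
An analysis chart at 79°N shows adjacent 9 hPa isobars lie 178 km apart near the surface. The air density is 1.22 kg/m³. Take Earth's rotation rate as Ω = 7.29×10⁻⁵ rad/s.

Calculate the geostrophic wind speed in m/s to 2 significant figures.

Coriolis parameter at 79°N:
f = 2Ω sin φ = 2 × 7.29×10⁻⁵ × sin 79° = 1.43×10⁻⁴ s⁻¹
Pressure gradient: |∂P/∂n| = 900 Pa / 178000 m = 5.06×10⁻³ Pa/m
Geostrophic balance (pressure-gradient force = Coriolis force):
V_g = (1/(fρ)) |∂P/∂n| = 5.06×10⁻³ / (1.43×10⁻⁴ × 1.22) = 29.0 m/s

29 m/s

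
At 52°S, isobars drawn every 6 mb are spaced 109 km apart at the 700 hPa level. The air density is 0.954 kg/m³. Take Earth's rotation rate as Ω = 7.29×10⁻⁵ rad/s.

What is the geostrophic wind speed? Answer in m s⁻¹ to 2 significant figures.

Coriolis parameter at 52°S:
f = 2Ω sin φ = 2 × 7.29×10⁻⁵ × sin 52° = 1.15×10⁻⁴ s⁻¹
Pressure gradient: |∂P/∂n| = 600 Pa / 109000 m = 5.50×10⁻³ Pa/m
Geostrophic balance (pressure-gradient force = Coriolis force):
V_g = (1/(fρ)) |∂P/∂n| = 5.50×10⁻³ / (1.15×10⁻⁴ × 0.954) = 50.2 m/s

50 m s⁻¹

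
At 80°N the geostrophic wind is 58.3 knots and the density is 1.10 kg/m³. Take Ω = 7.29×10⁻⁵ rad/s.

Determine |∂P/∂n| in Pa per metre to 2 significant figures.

Coriolis parameter at 80°N:
f = 2Ω sin φ = 2 × 7.29×10⁻⁵ × sin 80° = 1.44×10⁻⁴ s⁻¹
Wind speed in SI: 58.3 knots = 30.0 m/s
Geostrophic balance rearranged: |∂P/∂n| = f ρ V_g
|∂P/∂n| = 1.44×10⁻⁴ × 1.10 × 30.0 = 4.74×10⁻³ Pa/m

4.7×10⁻³ Pa/m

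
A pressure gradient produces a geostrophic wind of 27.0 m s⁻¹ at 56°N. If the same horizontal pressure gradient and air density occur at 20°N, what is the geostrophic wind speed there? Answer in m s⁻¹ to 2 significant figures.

With the same pressure gradient and density, V_g ∝ 1/f ∝ 1/sin φ.
V₂ = V₁ · sin φ₁ / sin φ₂ = 27.0 × sin 56° / sin 20°
V₂ = 27.0 × 0.8290/0.3420 = 65 m s⁻¹

65 m s⁻¹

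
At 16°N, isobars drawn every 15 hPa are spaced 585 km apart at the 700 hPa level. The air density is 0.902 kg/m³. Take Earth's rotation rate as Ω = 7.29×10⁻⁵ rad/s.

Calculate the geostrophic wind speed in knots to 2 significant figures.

140 knots

Coriolis parameter at 16°N:
f = 2Ω sin φ = 2 × 7.29×10⁻⁵ × sin 16° = 4.02×10⁻⁵ s⁻¹
Pressure gradient: |∂P/∂n| = 1500 Pa / 585000 m = 2.56×10⁻³ Pa/m
Geostrophic balance (pressure-gradient force = Coriolis force):
V_g = (1/(fρ)) |∂P/∂n| = 2.56×10⁻³ / (4.02×10⁻⁵ × 0.902) = 70.7 m/s
Converting: 70.7 m/s × 1.944 = 140 knots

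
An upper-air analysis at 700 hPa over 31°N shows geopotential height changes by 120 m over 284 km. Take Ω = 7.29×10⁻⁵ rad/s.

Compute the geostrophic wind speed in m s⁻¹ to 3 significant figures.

Coriolis parameter at 31°N:
f = 2Ω sin φ = 2 × 7.29×10⁻⁵ × sin 31° = 7.51×10⁻⁵ s⁻¹
Height gradient: |∂Z/∂n| = 120 m / 284000 m = 4.23×10⁻⁴
On a pressure surface, geostrophic balance gives V_g = (g/f)|∂Z/∂n|:
V_g = 9.81 × 4.23×10⁻⁴ / 7.51×10⁻⁵ = 55.2 m/s

55.2 m s⁻¹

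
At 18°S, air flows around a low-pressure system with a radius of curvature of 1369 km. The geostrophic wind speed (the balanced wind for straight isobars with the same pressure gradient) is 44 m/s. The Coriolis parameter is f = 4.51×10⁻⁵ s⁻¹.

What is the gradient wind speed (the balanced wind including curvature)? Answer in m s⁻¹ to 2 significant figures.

30 m s⁻¹

Around a low, centrifugal force acts outward with Coriolis, so pressure-gradient force balances both:
(1/ρ)|∂P/∂n| = fV + V²/R  →  V² + fR·V − fR·V_g = 0
With fR = 4.51×10⁻⁵ × 1369×10³ m = 61.7 m/s:
V = [−fR + √((fR)² + 4 fR V_g)]/2 = [−61.7 + √(61.7² + 4×61.7×44)]/2 = 29.7 m/s
Subgeostrophic (V < V_g = 44 m/s), as expected around a low.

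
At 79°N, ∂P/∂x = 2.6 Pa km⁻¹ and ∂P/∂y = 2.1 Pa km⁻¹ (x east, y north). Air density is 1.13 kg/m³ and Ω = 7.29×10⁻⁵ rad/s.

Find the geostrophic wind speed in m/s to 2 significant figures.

Coriolis parameter at 79°N:
f = 2Ω sin φ = 2 × 7.29×10⁻⁵ × sin 79° = 1.43×10⁻⁴ s⁻¹
Component geostrophic relations (x east, y north):
u_g = −(1/(fρ)) ∂P/∂y,  v_g = (1/(fρ)) ∂P/∂x
u_g = −(2.1×10⁻³)/(1.43×10⁻⁴ × 1.13) = −13.0 m/s;  v_g = (2.6×10⁻³)/(1.43×10⁻⁴ × 1.13) = 16.1 m/s
|V_g| = √(u_g² + v_g²) = 20.7 m/s

21 m/s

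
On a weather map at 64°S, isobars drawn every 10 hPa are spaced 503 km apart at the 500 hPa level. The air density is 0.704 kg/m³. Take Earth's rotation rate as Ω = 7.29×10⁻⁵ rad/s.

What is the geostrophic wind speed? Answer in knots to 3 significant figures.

41.9 knots

Coriolis parameter at 64°S:
f = 2Ω sin φ = 2 × 7.29×10⁻⁵ × sin 64° = 1.31×10⁻⁴ s⁻¹
Pressure gradient: |∂P/∂n| = 1000 Pa / 503000 m = 1.99×10⁻³ Pa/m
Geostrophic balance (pressure-gradient force = Coriolis force):
V_g = (1/(fρ)) |∂P/∂n| = 1.99×10⁻³ / (1.31×10⁻⁴ × 0.704) = 21.5 m/s
Converting: 21.5 m/s × 1.944 = 41.9 knots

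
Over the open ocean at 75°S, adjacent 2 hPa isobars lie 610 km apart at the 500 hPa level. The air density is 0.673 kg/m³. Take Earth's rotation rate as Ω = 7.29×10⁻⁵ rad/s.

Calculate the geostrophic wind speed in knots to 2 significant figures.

6.7 knots

Coriolis parameter at 75°S:
f = 2Ω sin φ = 2 × 7.29×10⁻⁵ × sin 75° = 1.41×10⁻⁴ s⁻¹
Pressure gradient: |∂P/∂n| = 200 Pa / 610000 m = 3.28×10⁻⁴ Pa/m
Geostrophic balance (pressure-gradient force = Coriolis force):
V_g = (1/(fρ)) |∂P/∂n| = 3.28×10⁻⁴ / (1.41×10⁻⁴ × 0.673) = 3.46 m/s
Converting: 3.46 m/s × 1.944 = 6.7 knots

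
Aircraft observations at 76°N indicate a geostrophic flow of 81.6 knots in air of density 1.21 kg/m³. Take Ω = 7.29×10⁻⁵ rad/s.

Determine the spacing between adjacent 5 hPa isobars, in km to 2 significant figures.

Coriolis parameter at 76°N:
f = 2Ω sin φ = 2 × 7.29×10⁻⁵ × sin 76° = 1.41×10⁻⁴ s⁻¹
Wind speed in SI: 81.6 knots = 42.0 m/s
Geostrophic balance rearranged: |∂P/∂n| = f ρ V_g
|∂P/∂n| = 1.41×10⁻⁴ × 1.21 × 42.0 = 7.19×10⁻³ Pa/m
Isobar spacing: Δn = ΔP/|∂P/∂n| = 500 Pa / 7.19×10⁻³ Pa/m = 69582 m ≈ 70 km

70 km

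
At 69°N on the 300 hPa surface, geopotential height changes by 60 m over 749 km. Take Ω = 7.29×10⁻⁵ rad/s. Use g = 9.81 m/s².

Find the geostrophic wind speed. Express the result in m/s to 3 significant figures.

5.77 m/s

Coriolis parameter at 69°N:
f = 2Ω sin φ = 2 × 7.29×10⁻⁵ × sin 69° = 1.36×10⁻⁴ s⁻¹
Height gradient: |∂Z/∂n| = 60 m / 749000 m = 8.01×10⁻⁵
On a pressure surface, geostrophic balance gives V_g = (g/f)|∂Z/∂n|:
V_g = 9.81 × 8.01×10⁻⁵ / 1.36×10⁻⁴ = 5.77 m/s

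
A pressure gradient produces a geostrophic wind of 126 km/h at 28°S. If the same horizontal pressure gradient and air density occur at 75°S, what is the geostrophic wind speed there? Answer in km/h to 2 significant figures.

With the same pressure gradient and density, V_g ∝ 1/f ∝ 1/sin φ.
V₂ = V₁ · sin φ₁ / sin φ₂ = 126 × sin 28° / sin 75°
V₂ = 126 × 0.4695/0.9659 = 61 km/h

61 km/h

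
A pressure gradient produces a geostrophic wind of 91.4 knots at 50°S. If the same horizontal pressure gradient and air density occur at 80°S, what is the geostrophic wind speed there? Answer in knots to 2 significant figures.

71 knots

With the same pressure gradient and density, V_g ∝ 1/f ∝ 1/sin φ.
V₂ = V₁ · sin φ₁ / sin φ₂ = 91.4 × sin 50° / sin 80°
V₂ = 91.4 × 0.7660/0.9848 = 71 knots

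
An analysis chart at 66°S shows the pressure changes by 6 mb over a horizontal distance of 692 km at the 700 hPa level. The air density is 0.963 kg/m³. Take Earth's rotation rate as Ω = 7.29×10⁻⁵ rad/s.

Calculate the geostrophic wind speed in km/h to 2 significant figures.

Coriolis parameter at 66°S:
f = 2Ω sin φ = 2 × 7.29×10⁻⁵ × sin 66° = 1.33×10⁻⁴ s⁻¹
Pressure gradient: |∂P/∂n| = 600 Pa / 692000 m = 8.67×10⁻⁴ Pa/m
Geostrophic balance (pressure-gradient force = Coriolis force):
V_g = (1/(fρ)) |∂P/∂n| = 8.67×10⁻⁴ / (1.33×10⁻⁴ × 0.963) = 6.76 m/s
Converting: 6.76 m/s × 3.6 = 24 km/h

24 km/h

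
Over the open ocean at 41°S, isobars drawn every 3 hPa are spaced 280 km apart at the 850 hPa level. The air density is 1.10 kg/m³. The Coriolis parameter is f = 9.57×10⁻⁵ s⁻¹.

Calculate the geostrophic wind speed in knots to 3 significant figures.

19.8 knots

Pressure gradient: |∂P/∂n| = 300 Pa / 280000 m = 1.07×10⁻³ Pa/m
Geostrophic balance (pressure-gradient force = Coriolis force):
V_g = (1/(fρ)) |∂P/∂n| = 1.07×10⁻³ / (9.57×10⁻⁵ × 1.10) = 10.2 m/s
Converting: 10.2 m/s × 1.944 = 19.8 knots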